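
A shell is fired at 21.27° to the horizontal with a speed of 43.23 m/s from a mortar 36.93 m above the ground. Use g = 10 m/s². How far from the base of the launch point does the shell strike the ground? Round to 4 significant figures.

189.6 m

Components: v_x = 43.23 cos 21.27° = 40.285 m/s, v_y = 43.23 sin 21.27° = 15.682 m/s.
Vertical: 0 = 36.93 + 15.682 t − ½(10) t² ⇒ 5.000 t² − 15.682 t − 36.93 = 0.
t = [15.682 + √(245.93 + 738.60)] / 10.00 = 4.7059 s.
Horizontal: R = v_x · t = 40.285 × 4.7059 = 189.6 m.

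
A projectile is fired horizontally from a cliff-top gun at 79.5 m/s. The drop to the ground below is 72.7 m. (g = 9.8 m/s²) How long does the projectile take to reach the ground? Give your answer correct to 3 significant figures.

3.85 s

The horizontal speed doesn't affect the fall. With v_y0 = 0, h = ½ g t².
t = √(2 × 72.7 / 9.8) = √14.84 = 3.85 s.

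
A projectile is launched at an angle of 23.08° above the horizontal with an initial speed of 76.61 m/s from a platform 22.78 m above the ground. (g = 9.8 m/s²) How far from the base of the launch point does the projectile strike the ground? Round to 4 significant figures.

480.1 m

Components: v_x = 76.61 cos 23.08° = 70.478 m/s, v_y = 76.61 sin 23.08° = 30.032 m/s.
Vertical: 0 = 22.78 + 30.032 t − ½(9.8) t² ⇒ 4.900 t² − 30.032 t − 22.78 = 0.
t = [30.032 + √(901.92 + 446.49)] / 9.800 = 6.8115 s.
Horizontal: R = v_x · t = 70.478 × 6.8115 = 480.1 m.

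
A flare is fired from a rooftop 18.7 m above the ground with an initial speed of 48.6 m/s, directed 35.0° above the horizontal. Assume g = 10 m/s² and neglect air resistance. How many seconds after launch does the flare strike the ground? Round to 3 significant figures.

6.18 s

Vertical component: v_y = 48.6 sin 35.0° = 27.88 m/s.
Taking up as positive with launch at y = 18.7 m, landing at y = 0: 0 = 18.7 + 27.88 t − ½(10) t².
Solving 5.000 t² − 27.88 t − 18.7 = 0 gives t = [27.88 + √(27.88² + 4·5.000·18.7)] / 10.00 = 6.18 s.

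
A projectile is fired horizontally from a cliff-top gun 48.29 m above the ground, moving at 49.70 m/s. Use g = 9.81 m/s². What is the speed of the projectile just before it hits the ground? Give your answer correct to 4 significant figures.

58.46 m/s

Fall time: t = √(2 × 48.29 / 9.81) = 3.1377 s.
At impact: v_x = 49.70 m/s (unchanged), v_y = g t = 9.81 × 3.1377 = 30.781 m/s.
Speed = √(v_x² + v_y²) = √(2470.1 + 947.47) = 58.46 m/s.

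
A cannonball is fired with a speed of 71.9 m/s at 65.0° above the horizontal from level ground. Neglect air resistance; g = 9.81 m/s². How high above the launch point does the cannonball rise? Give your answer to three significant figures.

216 m

Vertical component of launch velocity: v_y = 71.9 sin 65.0° = 65.16 m/s.
At the highest point the vertical velocity is zero, so v_y² = 2 g h_max.
h_max = (65.16)² / (2 × 9.81) = 4246 / 19.62 = 216 m.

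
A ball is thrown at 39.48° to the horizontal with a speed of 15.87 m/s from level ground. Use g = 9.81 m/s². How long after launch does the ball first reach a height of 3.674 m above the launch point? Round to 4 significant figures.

0.4728 s

v_y0 = 15.87 sin 39.48° = 10.090 m/s.
Set y = v_y0 t − ½ g t² = 3.674: 4.905 t² − 10.090 t + 3.674 = 0.
t = [10.090 ± √(101.81 − 72.084)] / 9.81 = (10.090 ± 5.4522) / 9.81, giving t = 0.4728 s or t = 1.584 s.
The ball is on the way up at the first time, so t = 0.4728 s.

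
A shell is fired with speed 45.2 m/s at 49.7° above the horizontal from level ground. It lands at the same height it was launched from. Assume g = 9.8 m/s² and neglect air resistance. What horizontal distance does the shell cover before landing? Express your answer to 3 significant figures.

206 m

Components: v_x = 45.2 cos 49.7° = 29.23 m/s, v_y = 45.2 sin 49.7° = 34.47 m/s.
Time of flight (same landing height): t = 2 v_y / g = 2 × 34.47 / 9.8 = 7.035 s.
Range: R = v_x · t = 29.23 × 7.035 = 206 m.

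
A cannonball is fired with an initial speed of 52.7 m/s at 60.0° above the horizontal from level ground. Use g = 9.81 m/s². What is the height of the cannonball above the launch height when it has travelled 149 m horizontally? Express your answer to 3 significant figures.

101 m

v_x = 52.7 cos 60.0° = 26.35 m/s, v_y0 = 52.7 sin 60.0° = 45.64 m/s.
Time to reach x = 149 m: t = x / v_x = 149 / 26.35 = 5.655 s.
y = v_y0 t − ½ g t² = 45.64×5.655 − 4.905×5.655² = 101 m.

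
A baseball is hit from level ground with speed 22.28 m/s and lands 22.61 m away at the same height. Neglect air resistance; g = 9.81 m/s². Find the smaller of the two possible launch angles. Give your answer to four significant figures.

Level-ground range: R = v₀² sin(2θ)/g ⇒ sin 2θ = R g / v₀² = 22.61×9.81/22.28² = 0.4468.
2θ = arcsin(0.4468) = 26.539° or 180° − 26.539° = 153.461°.
So θ = 13.27° or θ = 76.73°.

13.27°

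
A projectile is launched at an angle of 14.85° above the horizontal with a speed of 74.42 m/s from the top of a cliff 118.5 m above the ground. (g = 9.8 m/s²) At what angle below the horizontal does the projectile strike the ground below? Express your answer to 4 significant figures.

35.77°

v_x = 74.42 cos 14.85° = 71.934 m/s.
At impact |v_y| = √(v_y0² + 2 g h) = √(19.073² + 2×9.8×118.5) = 51.830 m/s.
Angle below horizontal = arctan(|v_y| / v_x) = arctan(51.830 / 71.934) = 35.77°.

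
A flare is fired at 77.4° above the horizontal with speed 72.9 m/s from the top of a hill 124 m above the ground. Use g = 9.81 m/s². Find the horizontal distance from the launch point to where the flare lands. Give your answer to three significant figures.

Components: v_x = 72.9 cos 77.4° = 15.90 m/s, v_y = 72.9 sin 77.4° = 71.14 m/s.
Vertical: 0 = 124 + 71.14 t − ½(9.81) t² ⇒ 4.905 t² − 71.14 t − 124 = 0.
t = [71.14 + √(5061 + 2433)] / 9.810 = 16.08 s.
Horizontal: R = v_x · t = 15.90 × 16.08 = 256 m.

256 m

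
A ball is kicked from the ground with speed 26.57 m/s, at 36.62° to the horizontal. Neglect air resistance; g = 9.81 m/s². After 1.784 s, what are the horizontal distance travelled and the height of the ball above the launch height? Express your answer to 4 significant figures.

v_x = 26.57 cos 36.62° = 21.325 m/s; v_y0 = 26.57 sin 36.62° = 15.849 m/s.
x = v_x t = 21.325 × 1.784 = 38.04 m.
y = v_y0 t − ½ g t² = 15.849×1.784 − 4.905×1.784² = 12.66 m.

x = 38.04 m, y = 12.66 m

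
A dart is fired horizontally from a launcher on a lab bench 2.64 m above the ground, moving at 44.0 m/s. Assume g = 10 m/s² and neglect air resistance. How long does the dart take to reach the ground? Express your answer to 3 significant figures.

The horizontal speed doesn't affect the fall. With v_y0 = 0, h = ½ g t².
t = √(2 × 2.64 / 10) = √0.5280 = 0.727 s.

0.727 s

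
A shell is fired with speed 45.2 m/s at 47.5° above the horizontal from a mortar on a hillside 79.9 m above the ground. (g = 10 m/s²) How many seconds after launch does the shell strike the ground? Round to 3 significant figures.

8.54 s

Vertical component: v_y = 45.2 sin 47.5° = 33.32 m/s.
Taking up as positive with launch at y = 79.9 m, landing at y = 0: 0 = 79.9 + 33.32 t − ½(10) t².
Solving 5.000 t² − 33.32 t − 79.9 = 0 gives t = [33.32 + √(33.32² + 4·5.000·79.9)] / 10.00 = 8.54 s.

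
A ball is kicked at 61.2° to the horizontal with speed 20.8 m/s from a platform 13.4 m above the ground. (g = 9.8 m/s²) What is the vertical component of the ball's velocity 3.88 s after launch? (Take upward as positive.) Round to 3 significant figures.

Initial vertical component: v_y0 = 20.8 sin 61.2° = 18.23 m/s.
v_y(t) = v_y0 − g t = 18.23 − 9.8 × 3.88 = -19.8 m/s.

-19.8 m/s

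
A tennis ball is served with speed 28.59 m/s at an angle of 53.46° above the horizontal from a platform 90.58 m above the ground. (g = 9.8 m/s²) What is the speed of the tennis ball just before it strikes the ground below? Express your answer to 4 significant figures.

50.92 m/s

v_x = 28.59 cos 53.46° = 17.022 m/s is unchanged throughout.
For the vertical component, v_y² = v_y0² + 2 g h = (22.970)² + 2×9.8×90.58 = 2303.0, so |v_y| = 47.990 m/s.
Impact speed = √(v_x² + v_y²) = √(289.75 + 2303.0) = 50.92 m/s.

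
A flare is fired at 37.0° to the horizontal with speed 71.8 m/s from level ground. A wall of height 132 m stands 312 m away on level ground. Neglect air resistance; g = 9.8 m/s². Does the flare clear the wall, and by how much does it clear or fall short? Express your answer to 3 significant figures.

v_x = 71.8 cos 37.0° = 57.34 m/s; v_y0 = 71.8 sin 37.0° = 43.21 m/s.
Time to reach the wall: t = 312 / 57.34 = 5.441 s.
Height at that point: y = 43.21×5.441 − 4.900×5.441² = 90.04 m.
That is 132 − 90.04 = 42.0 m below the top of the wall, so the flare does not clear it.

No — it falls 42.0 m short of clearing the wall.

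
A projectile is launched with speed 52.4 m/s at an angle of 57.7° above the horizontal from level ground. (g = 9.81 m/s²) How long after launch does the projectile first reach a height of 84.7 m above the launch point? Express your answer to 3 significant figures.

v_y0 = 52.4 sin 57.7° = 44.29 m/s.
Set y = v_y0 t − ½ g t² = 84.7: 4.905 t² − 44.29 t + 84.7 = 0.
t = [44.29 ± √(1962 − 1662)] / 9.81 = (44.29 ± 17.32) / 9.81, giving t = 2.75 s or t = 6.28 s.
The projectile is on the way up at the first time, so t = 2.75 s.

2.75 s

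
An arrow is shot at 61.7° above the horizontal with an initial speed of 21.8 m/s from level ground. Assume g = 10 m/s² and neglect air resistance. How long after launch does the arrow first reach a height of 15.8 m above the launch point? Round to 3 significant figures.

v_y0 = 21.8 sin 61.7° = 19.19 m/s.
Set y = v_y0 t − ½ g t² = 15.8: 5.000 t² − 19.19 t + 15.8 = 0.
t = [19.19 ± √(368.3 − 316.0)] / 10 = (19.19 ± 7.232) / 10, giving t = 1.20 s or t = 2.64 s.
The arrow is on the way up at the first time, so t = 1.20 s.

1.20 s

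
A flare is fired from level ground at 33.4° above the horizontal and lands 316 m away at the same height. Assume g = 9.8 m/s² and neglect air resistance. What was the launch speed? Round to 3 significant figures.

On level ground, R = v₀² sin(2θ) / g, so v₀ = √(R g / sin 2θ).
sin(2 × 33.4°) = 0.9191.
v₀ = √(316 × 9.8 / 0.9191) = √3369 = 58.0 m/s.

58.0 m/s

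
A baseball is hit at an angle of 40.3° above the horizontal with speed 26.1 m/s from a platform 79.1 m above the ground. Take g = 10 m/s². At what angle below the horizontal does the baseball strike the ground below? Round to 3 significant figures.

65.3°

v_x = 26.1 cos 40.3° = 19.91 m/s.
At impact |v_y| = √(v_y0² + 2 g h) = √(16.88² + 2×10×79.1) = 43.21 m/s.
Angle below horizontal = arctan(|v_y| / v_x) = arctan(43.21 / 19.91) = 65.3°.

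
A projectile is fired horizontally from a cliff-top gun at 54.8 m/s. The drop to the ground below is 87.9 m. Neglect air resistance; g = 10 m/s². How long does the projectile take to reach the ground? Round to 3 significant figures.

4.19 s

The horizontal speed doesn't affect the fall. With v_y0 = 0, h = ½ g t².
t = √(2 × 87.9 / 10) = √17.58 = 4.19 s.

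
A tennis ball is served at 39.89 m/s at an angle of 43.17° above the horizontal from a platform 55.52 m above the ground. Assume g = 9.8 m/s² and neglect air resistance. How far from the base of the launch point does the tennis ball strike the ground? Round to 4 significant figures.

208.1 m

Components: v_x = 39.89 cos 43.17° = 29.093 m/s, v_y = 39.89 sin 43.17° = 27.291 m/s.
Vertical: 0 = 55.52 + 27.291 t − ½(9.8) t² ⇒ 4.900 t² − 27.291 t − 55.52 = 0.
t = [27.291 + √(744.80 + 1088.2)] / 9.800 = 7.1535 s.
Horizontal: R = v_x · t = 29.093 × 7.1535 = 208.1 m.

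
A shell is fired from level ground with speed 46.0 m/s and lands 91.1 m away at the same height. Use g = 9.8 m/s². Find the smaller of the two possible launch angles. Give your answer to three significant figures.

12.5°

Level-ground range: R = v₀² sin(2θ)/g ⇒ sin 2θ = R g / v₀² = 91.1×9.8/46.0² = 0.4219.
2θ = arcsin(0.4219) = 24.95° or 180° − 24.95° = 155.05°.
So θ = 12.5° or θ = 77.5°.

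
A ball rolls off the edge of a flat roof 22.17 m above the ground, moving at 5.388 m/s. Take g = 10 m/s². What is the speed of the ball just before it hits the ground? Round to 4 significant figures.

21.74 m/s

Fall time: t = √(2 × 22.17 / 10) = 2.1057 s.
At impact: v_x = 5.388 m/s (unchanged), v_y = g t = 10 × 2.1057 = 21.057 m/s.
Speed = √(v_x² + v_y²) = √(29.031 + 443.40) = 21.74 m/s.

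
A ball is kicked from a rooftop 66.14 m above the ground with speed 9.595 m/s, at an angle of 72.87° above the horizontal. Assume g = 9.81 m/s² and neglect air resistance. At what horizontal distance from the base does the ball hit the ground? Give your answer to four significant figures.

13.35 m

Components: v_x = 9.595 cos 72.87° = 2.8261 m/s, v_y = 9.595 sin 72.87° = 9.1694 m/s.
Vertical: 0 = 66.14 + 9.1694 t − ½(9.81) t² ⇒ 4.905 t² − 9.1694 t − 66.14 = 0.
t = [9.1694 + √(84.078 + 1297.7)] / 9.810 = 4.7239 s.
Horizontal: R = v_x · t = 2.8261 × 4.7239 = 13.35 m.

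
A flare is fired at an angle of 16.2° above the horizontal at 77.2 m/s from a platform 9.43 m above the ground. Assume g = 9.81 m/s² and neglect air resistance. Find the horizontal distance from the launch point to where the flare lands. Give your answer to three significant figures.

Components: v_x = 77.2 cos 16.2° = 74.13 m/s, v_y = 77.2 sin 16.2° = 21.54 m/s.
Vertical: 0 = 9.43 + 21.54 t − ½(9.81) t² ⇒ 4.905 t² − 21.54 t − 9.43 = 0.
t = [21.54 + √(464.0 + 185.0)] / 9.810 = 4.793 s.
Horizontal: R = v_x · t = 74.13 × 4.793 = 355 m.

355 m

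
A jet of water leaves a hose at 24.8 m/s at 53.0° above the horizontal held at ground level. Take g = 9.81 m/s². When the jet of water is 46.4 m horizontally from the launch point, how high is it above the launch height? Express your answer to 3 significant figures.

v_x = 24.8 cos 53.0° = 14.93 m/s, v_y0 = 24.8 sin 53.0° = 19.81 m/s.
Time to reach x = 46.4 m: t = x / v_x = 46.4 / 14.93 = 3.108 s.
y = v_y0 t − ½ g t² = 19.81×3.108 − 4.905×3.108² = 14.2 m.

14.2 m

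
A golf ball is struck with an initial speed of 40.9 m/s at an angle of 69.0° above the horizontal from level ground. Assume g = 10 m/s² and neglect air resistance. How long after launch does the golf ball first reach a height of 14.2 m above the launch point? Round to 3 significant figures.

0.392 s

v_y0 = 40.9 sin 69.0° = 38.18 m/s.
Set y = v_y0 t − ½ g t² = 14.2: 5.000 t² − 38.18 t + 14.2 = 0.
t = [38.18 ± √(1458 − 284.0)] / 10 = (38.18 ± 34.26) / 10, giving t = 0.392 s or t = 7.24 s.
The golf ball is on the way up at the first time, so t = 0.392 s.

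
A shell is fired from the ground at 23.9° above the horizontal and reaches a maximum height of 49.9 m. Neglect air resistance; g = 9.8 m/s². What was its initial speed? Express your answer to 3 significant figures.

At maximum height v_y = 0, so (v₀ sin θ)² = 2 g H.
v₀ sin 23.9° = √(2 × 9.8 × 49.9) = 31.27 m/s.
v₀ = 31.27 / sin 23.9° = 31.27 / 0.4051 = 77.2 m/s.

77.2 m/s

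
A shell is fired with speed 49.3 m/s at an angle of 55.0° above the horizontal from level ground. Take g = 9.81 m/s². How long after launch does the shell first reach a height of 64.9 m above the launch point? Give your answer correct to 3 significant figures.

2.19 s

v_y0 = 49.3 sin 55.0° = 40.38 m/s.
Set y = v_y0 t − ½ g t² = 64.9: 4.905 t² − 40.38 t + 64.9 = 0.
t = [40.38 ± √(1631 − 1273)] / 9.81 = (40.38 ± 18.92) / 9.81, giving t = 2.19 s or t = 6.04 s.
The shell is on the way up at the first time, so t = 2.19 s.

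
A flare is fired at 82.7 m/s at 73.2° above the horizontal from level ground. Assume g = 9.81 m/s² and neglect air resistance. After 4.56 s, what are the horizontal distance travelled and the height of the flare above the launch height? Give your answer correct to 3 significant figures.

v_x = 82.7 cos 73.2° = 23.90 m/s; v_y0 = 82.7 sin 73.2° = 79.17 m/s.
x = v_x t = 23.90 × 4.56 = 109 m.
y = v_y0 t − ½ g t² = 79.17×4.56 − 4.905×4.56² = 259 m.

x = 109 m, y = 259 m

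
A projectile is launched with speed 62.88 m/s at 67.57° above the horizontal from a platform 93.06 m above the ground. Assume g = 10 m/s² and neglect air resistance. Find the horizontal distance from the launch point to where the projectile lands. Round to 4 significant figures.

313.1 m

Components: v_x = 62.88 cos 67.57° = 23.992 m/s, v_y = 62.88 sin 67.57° = 58.123 m/s.
Vertical: 0 = 93.06 + 58.123 t − ½(10) t² ⇒ 5.000 t² − 58.123 t − 93.06 = 0.
t = [58.123 + √(3378.3 + 1861.2)] / 10.00 = 13.051 s.
Horizontal: R = v_x · t = 23.992 × 13.051 = 313.1 m.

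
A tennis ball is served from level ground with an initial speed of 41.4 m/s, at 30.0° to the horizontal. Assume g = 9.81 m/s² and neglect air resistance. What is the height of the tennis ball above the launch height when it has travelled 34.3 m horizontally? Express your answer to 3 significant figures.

v_x = 41.4 cos 30.0° = 35.85 m/s, v_y0 = 41.4 sin 30.0° = 20.70 m/s.
Time to reach x = 34.3 m: t = x / v_x = 34.3 / 35.85 = 0.9568 s.
y = v_y0 t − ½ g t² = 20.70×0.9568 − 4.905×0.9568² = 15.3 m.

15.3 m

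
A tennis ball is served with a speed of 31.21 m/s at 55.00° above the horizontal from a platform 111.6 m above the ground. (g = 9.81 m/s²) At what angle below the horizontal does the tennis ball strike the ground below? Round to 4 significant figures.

v_x = 31.21 cos 55.00° = 17.901 m/s.
At impact |v_y| = √(v_y0² + 2 g h) = √(25.566² + 2×9.81×111.6) = 53.322 m/s.
Angle below horizontal = arctan(|v_y| / v_x) = arctan(53.322 / 17.901) = 71.44°.

71.44°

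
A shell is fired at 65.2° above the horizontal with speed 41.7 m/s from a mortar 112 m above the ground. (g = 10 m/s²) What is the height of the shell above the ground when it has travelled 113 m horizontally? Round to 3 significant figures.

148 m

v_x = 41.7 cos 65.2° = 17.49 m/s, v_y0 = 41.7 sin 65.2° = 37.85 m/s.
Time to reach x = 113 m: t = x / v_x = 113 / 17.49 = 6.461 s.
y = 112 + v_y0 t − ½ g t² = 112 + 37.85×6.461 − 5.000×6.461² = 148 m.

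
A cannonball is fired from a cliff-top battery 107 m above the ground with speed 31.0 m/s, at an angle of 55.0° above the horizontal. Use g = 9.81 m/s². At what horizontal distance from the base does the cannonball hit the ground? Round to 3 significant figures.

141 m

Components: v_x = 31.0 cos 55.0° = 17.78 m/s, v_y = 31.0 sin 55.0° = 25.39 m/s.
Vertical: 0 = 107 + 25.39 t − ½(9.81) t² ⇒ 4.905 t² − 25.39 t − 107 = 0.
t = [25.39 + √(644.7 + 2099)] / 9.810 = 7.928 s.
Horizontal: R = v_x · t = 17.78 × 7.928 = 141 m.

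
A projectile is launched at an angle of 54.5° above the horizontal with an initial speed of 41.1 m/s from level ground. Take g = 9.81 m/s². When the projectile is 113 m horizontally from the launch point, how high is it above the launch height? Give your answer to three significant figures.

48.5 m

v_x = 41.1 cos 54.5° = 23.87 m/s, v_y0 = 41.1 sin 54.5° = 33.46 m/s.
Time to reach x = 113 m: t = x / v_x = 113 / 23.87 = 4.734 s.
y = v_y0 t − ½ g t² = 33.46×4.734 − 4.905×4.734² = 48.5 m.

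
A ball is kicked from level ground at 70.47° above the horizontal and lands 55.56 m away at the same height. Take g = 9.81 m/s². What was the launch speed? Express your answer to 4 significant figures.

On level ground, R = v₀² sin(2θ) / g, so v₀ = √(R g / sin 2θ).
sin(2 × 70.47°) = 0.6301.
v₀ = √(55.56 × 9.81 / 0.6301) = √865.01 = 29.41 m/s.

29.41 m/s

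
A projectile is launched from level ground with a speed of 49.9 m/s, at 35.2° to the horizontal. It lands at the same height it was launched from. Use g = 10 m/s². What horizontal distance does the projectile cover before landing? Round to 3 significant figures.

235 m

For level ground, R = v₀² sin(2θ) / g.
sin(2 × 35.2°) = sin 70.40° = 0.9421.
R = (49.9)² × 0.9421 / 10 = 235 m.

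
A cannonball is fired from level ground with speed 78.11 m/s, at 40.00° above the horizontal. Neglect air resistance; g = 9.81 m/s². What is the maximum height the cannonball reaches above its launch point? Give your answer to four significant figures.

Vertical component of launch velocity: v_y = 78.11 sin 40.00° = 50.208 m/s.
At the highest point the vertical velocity is zero, so v_y² = 2 g h_max.
h_max = (50.208)² / (2 × 9.81) = 2520.8 / 19.62 = 128.5 m.

128.5 m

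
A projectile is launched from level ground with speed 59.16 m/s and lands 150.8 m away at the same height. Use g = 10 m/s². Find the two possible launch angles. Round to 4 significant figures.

Level-ground range: R = v₀² sin(2θ)/g ⇒ sin 2θ = R g / v₀² = 150.8×10/59.16² = 0.4309.
2θ = arcsin(0.4309) = 25.525° or 180° − 25.525° = 154.475°.
So θ = 12.76° or θ = 77.24°.

12.76° and 77.24°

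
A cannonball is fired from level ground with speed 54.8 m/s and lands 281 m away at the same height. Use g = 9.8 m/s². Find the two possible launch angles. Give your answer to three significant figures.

33.2° and 56.8°

Level-ground range: R = v₀² sin(2θ)/g ⇒ sin 2θ = R g / v₀² = 281×9.8/54.8² = 0.9170.
2θ = arcsin(0.9170) = 66.49° or 180° − 66.49° = 113.51°.
So θ = 33.2° or θ = 56.8°.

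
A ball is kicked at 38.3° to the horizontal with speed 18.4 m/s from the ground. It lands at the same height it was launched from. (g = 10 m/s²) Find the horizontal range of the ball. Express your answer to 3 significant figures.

32.9 m

For level ground, R = v₀² sin(2θ) / g.
sin(2 × 38.3°) = sin 76.60° = 0.9728.
R = (18.4)² × 0.9728 / 10 = 32.9 m.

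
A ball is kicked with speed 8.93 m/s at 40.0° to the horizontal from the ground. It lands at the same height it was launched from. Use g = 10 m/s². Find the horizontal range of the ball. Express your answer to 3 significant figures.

For level ground, R = v₀² sin(2θ) / g.
sin(2 × 40.0°) = sin 80.00° = 0.9848.
R = (8.93)² × 0.9848 / 10 = 7.85 m.

7.85 m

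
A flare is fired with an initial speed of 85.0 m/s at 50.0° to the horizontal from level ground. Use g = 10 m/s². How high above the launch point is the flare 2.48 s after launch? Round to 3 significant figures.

v_y0 = 85.0 sin 50.0° = 65.11 m/s.
y(t) = v_y0 t − ½ g t² = 65.11×2.48 − 5.000×2.48² = 131 m.

131 m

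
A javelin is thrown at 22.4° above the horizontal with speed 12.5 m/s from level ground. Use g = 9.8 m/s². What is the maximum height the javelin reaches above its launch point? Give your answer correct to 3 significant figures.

Vertical component of launch velocity: v_y = 12.5 sin 22.4° = 4.763 m/s.
At the highest point the vertical velocity is zero, so v_y² = 2 g h_max.
h_max = (4.763)² / (2 × 9.8) = 22.69 / 19.60 = 1.16 m.

1.16 m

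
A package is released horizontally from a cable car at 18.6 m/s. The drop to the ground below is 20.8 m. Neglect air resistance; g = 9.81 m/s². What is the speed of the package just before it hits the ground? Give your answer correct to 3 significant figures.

Fall time: t = √(2 × 20.8 / 9.81) = 2.059 s.
At impact: v_x = 18.6 m/s (unchanged), v_y = g t = 9.81 × 2.059 = 20.20 m/s.
Speed = √(v_x² + v_y²) = √(346.0 + 408.0) = 27.5 m/s.

27.5 m/s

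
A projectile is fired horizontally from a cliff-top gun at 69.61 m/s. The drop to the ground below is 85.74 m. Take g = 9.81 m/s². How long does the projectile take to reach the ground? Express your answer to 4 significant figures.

4.181 s

The horizontal speed doesn't affect the fall. With v_y0 = 0, h = ½ g t².
t = √(2 × 85.74 / 9.81) = √17.480 = 4.181 s.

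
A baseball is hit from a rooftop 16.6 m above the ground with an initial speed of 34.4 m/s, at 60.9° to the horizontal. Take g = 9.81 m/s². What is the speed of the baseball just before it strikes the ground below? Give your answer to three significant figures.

38.8 m/s

v_x = 34.4 cos 60.9° = 16.73 m/s is unchanged throughout.
For the vertical component, v_y² = v_y0² + 2 g h = (30.06)² + 2×9.81×16.6 = 1229, so |v_y| = 35.06 m/s.
Impact speed = √(v_x² + v_y²) = √(279.9 + 1229) = 38.8 m/s.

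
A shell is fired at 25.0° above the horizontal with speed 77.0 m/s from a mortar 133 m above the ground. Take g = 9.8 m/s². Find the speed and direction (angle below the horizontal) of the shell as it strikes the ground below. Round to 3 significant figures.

92.4 m/s at 40.9° below the horizontal

v_x = 77.0 cos 25.0° = 69.79 m/s (constant).
|v_y| at impact = √((32.54)² + 2×9.8×133) = 60.54 m/s.
Speed = √(69.79² + 60.54²) = 92.4 m/s; angle = arctan(60.54/69.79) = 40.9° below horizontal.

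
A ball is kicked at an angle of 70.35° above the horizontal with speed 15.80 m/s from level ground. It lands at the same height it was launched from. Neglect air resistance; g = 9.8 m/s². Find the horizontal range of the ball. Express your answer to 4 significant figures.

16.13 m

Components: v_x = 15.80 cos 70.35° = 5.3131 m/s, v_y = 15.80 sin 70.35° = 14.880 m/s.
Time of flight (same landing height): t = 2 v_y / g = 2 × 14.880 / 9.8 = 3.0367 s.
Range: R = v_x · t = 5.3131 × 3.0367 = 16.13 m.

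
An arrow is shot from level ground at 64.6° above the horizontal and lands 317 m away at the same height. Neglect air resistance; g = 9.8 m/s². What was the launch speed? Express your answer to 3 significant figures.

63.3 m/s

On level ground, R = v₀² sin(2θ) / g, so v₀ = √(R g / sin 2θ).
sin(2 × 64.6°) = 0.7749.
v₀ = √(317 × 9.8 / 0.7749) = √4009 = 63.3 m/s.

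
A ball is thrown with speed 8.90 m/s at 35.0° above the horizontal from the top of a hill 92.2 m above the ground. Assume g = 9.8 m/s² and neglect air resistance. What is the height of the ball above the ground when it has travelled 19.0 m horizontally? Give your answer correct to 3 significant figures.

72.2 m

v_x = 8.90 cos 35.0° = 7.290 m/s, v_y0 = 8.90 sin 35.0° = 5.105 m/s.
Time to reach x = 19.0 m: t = x / v_x = 19.0 / 7.290 = 2.606 s.
y = 92.2 + v_y0 t − ½ g t² = 92.2 + 5.105×2.606 − 4.900×2.606² = 72.2 m.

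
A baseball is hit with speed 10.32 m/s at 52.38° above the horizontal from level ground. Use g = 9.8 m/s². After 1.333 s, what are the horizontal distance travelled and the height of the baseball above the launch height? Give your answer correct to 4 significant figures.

x = 8.397 m, y = 2.189 m

v_x = 10.32 cos 52.38° = 6.2996 m/s; v_y0 = 10.32 sin 52.38° = 8.1742 m/s.
x = v_x t = 6.2996 × 1.333 = 8.397 m.
y = v_y0 t − ½ g t² = 8.1742×1.333 − 4.900×1.333² = 2.189 m.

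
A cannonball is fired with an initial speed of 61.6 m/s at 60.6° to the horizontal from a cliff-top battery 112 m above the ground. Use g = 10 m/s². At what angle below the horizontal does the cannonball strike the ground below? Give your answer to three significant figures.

v_x = 61.6 cos 60.6° = 30.24 m/s.
At impact |v_y| = √(v_y0² + 2 g h) = √(53.67² + 2×10×112) = 71.56 m/s.
Angle below horizontal = arctan(|v_y| / v_x) = arctan(71.56 / 30.24) = 67.1°.

67.1°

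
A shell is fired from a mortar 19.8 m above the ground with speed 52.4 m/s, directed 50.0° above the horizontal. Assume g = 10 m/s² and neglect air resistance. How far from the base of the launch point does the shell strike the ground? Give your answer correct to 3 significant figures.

286 m

Components: v_x = 52.4 cos 50.0° = 33.68 m/s, v_y = 52.4 sin 50.0° = 40.14 m/s.
Vertical: 0 = 19.8 + 40.14 t − ½(10) t² ⇒ 5.000 t² − 40.14 t − 19.8 = 0.
t = [40.14 + √(1611 + 396.0)] / 10.00 = 8.494 s.
Horizontal: R = v_x · t = 33.68 × 8.494 = 286 m.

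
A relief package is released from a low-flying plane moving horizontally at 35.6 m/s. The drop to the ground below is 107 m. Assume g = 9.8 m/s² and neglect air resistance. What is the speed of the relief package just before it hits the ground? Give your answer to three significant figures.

58.0 m/s

Fall time: t = √(2 × 107 / 9.8) = 4.673 s.
At impact: v_x = 35.6 m/s (unchanged), v_y = g t = 9.8 × 4.673 = 45.80 m/s.
Speed = √(v_x² + v_y²) = √(1267 + 2098) = 58.0 m/s.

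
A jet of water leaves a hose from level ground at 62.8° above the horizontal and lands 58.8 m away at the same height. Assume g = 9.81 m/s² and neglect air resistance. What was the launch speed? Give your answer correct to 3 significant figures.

On level ground, R = v₀² sin(2θ) / g, so v₀ = √(R g / sin 2θ).
sin(2 × 62.8°) = 0.8131.
v₀ = √(58.8 × 9.81 / 0.8131) = √709.4 = 26.6 m/s.

26.6 m/s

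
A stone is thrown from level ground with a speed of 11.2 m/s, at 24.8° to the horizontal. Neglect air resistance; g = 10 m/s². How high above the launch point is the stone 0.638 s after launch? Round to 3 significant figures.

0.962 m

v_y0 = 11.2 sin 24.8° = 4.698 m/s.
y(t) = v_y0 t − ½ g t² = 4.698×0.638 − 5.000×0.638² = 0.962 m.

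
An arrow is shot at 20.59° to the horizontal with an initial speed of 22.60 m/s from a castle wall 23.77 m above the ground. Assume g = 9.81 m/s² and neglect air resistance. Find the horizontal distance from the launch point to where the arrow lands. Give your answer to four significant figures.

Components: v_x = 22.60 cos 20.59° = 21.156 m/s, v_y = 22.60 sin 20.59° = 7.9479 m/s.
Vertical: 0 = 23.77 + 7.9479 t − ½(9.81) t² ⇒ 4.905 t² − 7.9479 t − 23.77 = 0.
t = [7.9479 + √(63.169 + 466.37)] / 9.810 = 3.1559 s.
Horizontal: R = v_x · t = 21.156 × 3.1559 = 66.77 m.

66.77 m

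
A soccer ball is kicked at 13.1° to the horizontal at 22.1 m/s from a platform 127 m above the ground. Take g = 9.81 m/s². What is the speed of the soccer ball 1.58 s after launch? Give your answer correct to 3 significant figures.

v_x = 22.1 cos 13.1° = 21.52 m/s (constant).
v_y(t) = 22.1 sin 13.1° − g t = 5.009 − 9.81 × 1.58 = -10.49 m/s.
Speed = √(v_x² + v_y²) = √(463.1 + 110.0) = 23.9 m/s.

23.9 m/s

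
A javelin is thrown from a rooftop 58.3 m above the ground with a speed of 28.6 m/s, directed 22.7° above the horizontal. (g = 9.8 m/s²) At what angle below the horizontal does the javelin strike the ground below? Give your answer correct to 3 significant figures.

53.4°

v_x = 28.6 cos 22.7° = 26.38 m/s.
At impact |v_y| = √(v_y0² + 2 g h) = √(11.04² + 2×9.8×58.3) = 35.56 m/s.
Angle below horizontal = arctan(|v_y| / v_x) = arctan(35.56 / 26.38) = 53.4°.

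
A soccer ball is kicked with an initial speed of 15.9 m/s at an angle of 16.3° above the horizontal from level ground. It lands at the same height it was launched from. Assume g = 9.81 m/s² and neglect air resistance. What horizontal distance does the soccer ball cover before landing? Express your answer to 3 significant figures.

13.9 m

Components: v_x = 15.9 cos 16.3° = 15.26 m/s, v_y = 15.9 sin 16.3° = 4.463 m/s.
Time of flight (same landing height): t = 2 v_y / g = 2 × 4.463 / 9.81 = 0.9099 s.
Range: R = v_x · t = 15.26 × 0.9099 = 13.9 m.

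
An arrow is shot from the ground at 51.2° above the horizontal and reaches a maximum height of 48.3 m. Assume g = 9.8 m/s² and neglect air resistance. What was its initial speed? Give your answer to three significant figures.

39.5 m/s

At maximum height v_y = 0, so (v₀ sin θ)² = 2 g H.
v₀ sin 51.2° = √(2 × 9.8 × 48.3) = 30.77 m/s.
v₀ = 30.77 / sin 51.2° = 30.77 / 0.7793 = 39.5 m/s.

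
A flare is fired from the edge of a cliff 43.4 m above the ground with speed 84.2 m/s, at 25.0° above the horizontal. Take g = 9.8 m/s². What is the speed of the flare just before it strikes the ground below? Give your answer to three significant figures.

v_x = 84.2 cos 25.0° = 76.31 m/s is unchanged throughout.
For the vertical component, v_y² = v_y0² + 2 g h = (35.58)² + 2×9.8×43.4 = 2117, so |v_y| = 46.01 m/s.
Impact speed = √(v_x² + v_y²) = √(5823 + 2117) = 89.1 m/s.

89.1 m/s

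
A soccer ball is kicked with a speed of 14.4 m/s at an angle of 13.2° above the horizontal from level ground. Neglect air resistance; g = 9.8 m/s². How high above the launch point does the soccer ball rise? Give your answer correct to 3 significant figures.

Vertical component of launch velocity: v_y = 14.4 sin 13.2° = 3.288 m/s.
At the highest point the vertical velocity is zero, so v_y² = 2 g h_max.
h_max = (3.288)² / (2 × 9.8) = 10.81 / 19.60 = 0.552 m.

0.552 m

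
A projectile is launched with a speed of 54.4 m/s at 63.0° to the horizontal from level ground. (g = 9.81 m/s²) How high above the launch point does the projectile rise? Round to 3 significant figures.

120 m

Vertical component of launch velocity: v_y = 54.4 sin 63.0° = 48.47 m/s.
At the highest point the vertical velocity is zero, so v_y² = 2 g h_max.
h_max = (48.47)² / (2 × 9.81) = 2349 / 19.62 = 120 m.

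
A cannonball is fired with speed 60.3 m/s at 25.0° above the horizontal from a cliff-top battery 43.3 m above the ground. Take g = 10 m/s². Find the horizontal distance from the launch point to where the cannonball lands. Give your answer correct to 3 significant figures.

352 m

Components: v_x = 60.3 cos 25.0° = 54.65 m/s, v_y = 60.3 sin 25.0° = 25.48 m/s.
Vertical: 0 = 43.3 + 25.48 t − ½(10) t² ⇒ 5.000 t² − 25.48 t − 43.3 = 0.
t = [25.48 + √(649.2 + 866.0)] / 10.00 = 6.441 s.
Horizontal: R = v_x · t = 54.65 × 6.441 = 352 m.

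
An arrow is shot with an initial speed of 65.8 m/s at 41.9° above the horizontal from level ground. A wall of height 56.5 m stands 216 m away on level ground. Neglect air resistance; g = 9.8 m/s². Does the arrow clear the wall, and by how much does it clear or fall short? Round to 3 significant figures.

v_x = 65.8 cos 41.9° = 48.98 m/s; v_y0 = 65.8 sin 41.9° = 43.94 m/s.
Time to reach the wall: t = 216 / 48.98 = 4.410 s.
Height at that point: y = 43.94×4.410 − 4.900×4.410² = 98.48 m.
That is 98.48 − 56.5 = 42.0 m above the top of the wall, so the arrow clears it.

Yes — it clears the wall by 42.0 m.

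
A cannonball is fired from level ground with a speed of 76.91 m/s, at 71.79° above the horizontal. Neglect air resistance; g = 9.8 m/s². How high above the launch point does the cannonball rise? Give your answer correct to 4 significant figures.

Vertical component of launch velocity: v_y = 76.91 sin 71.79° = 73.058 m/s.
At the highest point the vertical velocity is zero, so v_y² = 2 g h_max.
h_max = (73.058)² / (2 × 9.8) = 5337.5 / 19.60 = 272.3 m.

272.3 m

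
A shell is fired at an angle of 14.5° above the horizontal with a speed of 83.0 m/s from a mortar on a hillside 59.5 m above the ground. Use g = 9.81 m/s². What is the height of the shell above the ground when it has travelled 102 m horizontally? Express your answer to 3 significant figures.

78.0 m

v_x = 83.0 cos 14.5° = 80.36 m/s, v_y0 = 83.0 sin 14.5° = 20.78 m/s.
Time to reach x = 102 m: t = x / v_x = 102 / 80.36 = 1.269 s.
y = 59.5 + v_y0 t − ½ g t² = 59.5 + 20.78×1.269 − 4.905×1.269² = 78.0 m.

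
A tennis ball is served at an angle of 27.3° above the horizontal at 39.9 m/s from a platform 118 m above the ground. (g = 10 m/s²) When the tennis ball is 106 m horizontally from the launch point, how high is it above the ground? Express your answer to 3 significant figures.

v_x = 39.9 cos 27.3° = 35.46 m/s, v_y0 = 39.9 sin 27.3° = 18.30 m/s.
Time to reach x = 106 m: t = x / v_x = 106 / 35.46 = 2.989 s.
y = 118 + v_y0 t − ½ g t² = 118 + 18.30×2.989 − 5.000×2.989² = 128 m.

128 m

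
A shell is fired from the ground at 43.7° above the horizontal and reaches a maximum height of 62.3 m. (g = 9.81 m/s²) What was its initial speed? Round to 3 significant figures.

At maximum height v_y = 0, so (v₀ sin θ)² = 2 g H.
v₀ sin 43.7° = √(2 × 9.81 × 62.3) = 34.96 m/s.
v₀ = 34.96 / sin 43.7° = 34.96 / 0.6909 = 50.6 m/s.

50.6 m/s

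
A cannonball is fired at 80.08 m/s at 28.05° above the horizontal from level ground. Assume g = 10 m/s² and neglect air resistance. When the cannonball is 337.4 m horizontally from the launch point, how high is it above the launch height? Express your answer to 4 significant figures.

v_x = 80.08 cos 28.05° = 70.674 m/s, v_y0 = 80.08 sin 28.05° = 37.657 m/s.
Time to reach x = 337.4 m: t = x / v_x = 337.4 / 70.674 = 4.7740 s.
y = v_y0 t − ½ g t² = 37.657×4.7740 − 5.000×4.7740² = 65.82 m.

65.82 m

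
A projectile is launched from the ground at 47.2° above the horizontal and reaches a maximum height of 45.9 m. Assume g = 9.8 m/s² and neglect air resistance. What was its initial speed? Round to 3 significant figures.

40.9 m/s

At maximum height v_y = 0, so (v₀ sin θ)² = 2 g H.
v₀ sin 47.2° = √(2 × 9.8 × 45.9) = 29.99 m/s.
v₀ = 29.99 / sin 47.2° = 29.99 / 0.7337 = 40.9 m/s.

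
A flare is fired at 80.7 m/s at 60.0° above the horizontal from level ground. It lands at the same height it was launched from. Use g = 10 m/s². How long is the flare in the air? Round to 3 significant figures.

14.0 s

Vertical component: v_y = 80.7 sin 60.0° = 69.89 m/s.
For a projectile landing at launch height, time of flight is t = 2 v_y / g = 2 × 69.89 / 10 = 14.0 s.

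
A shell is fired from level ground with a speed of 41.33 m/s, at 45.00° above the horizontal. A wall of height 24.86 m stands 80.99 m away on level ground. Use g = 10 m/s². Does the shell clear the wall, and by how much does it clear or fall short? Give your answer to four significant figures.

Yes — it clears the wall by 17.73 m.

v_x = 41.33 cos 45.00° = 29.225 m/s; v_y0 = 41.33 sin 45.00° = 29.225 m/s.
Time to reach the wall: t = 80.99 / 29.225 = 2.7713 s.
Height at that point: y = 29.225×2.7713 − 5.000×2.7713² = 42.591 m.
That is 42.591 − 24.86 = 17.73 m above the top of the wall, so the shell clears it.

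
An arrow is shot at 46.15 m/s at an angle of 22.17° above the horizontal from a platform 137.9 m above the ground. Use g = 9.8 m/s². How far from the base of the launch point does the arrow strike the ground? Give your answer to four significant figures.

315.1 m

Components: v_x = 46.15 cos 22.17° = 42.738 m/s, v_y = 46.15 sin 22.17° = 17.415 m/s.
Vertical: 0 = 137.9 + 17.415 t − ½(9.8) t² ⇒ 4.900 t² − 17.415 t − 137.9 = 0.
t = [17.415 + √(303.28 + 2702.8)] / 9.800 = 7.3717 s.
Horizontal: R = v_x · t = 42.738 × 7.3717 = 315.1 m.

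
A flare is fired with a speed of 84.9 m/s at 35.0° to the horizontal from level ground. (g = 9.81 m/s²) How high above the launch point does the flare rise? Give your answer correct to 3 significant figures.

Vertical component of launch velocity: v_y = 84.9 sin 35.0° = 48.70 m/s.
At the highest point the vertical velocity is zero, so v_y² = 2 g h_max.
h_max = (48.70)² / (2 × 9.81) = 2372 / 19.62 = 121 m.

121 m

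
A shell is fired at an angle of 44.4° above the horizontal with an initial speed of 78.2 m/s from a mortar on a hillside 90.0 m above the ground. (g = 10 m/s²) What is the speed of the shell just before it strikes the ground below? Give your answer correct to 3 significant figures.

v_x = 78.2 cos 44.4° = 55.87 m/s is unchanged throughout.
For the vertical component, v_y² = v_y0² + 2 g h = (54.71)² + 2×10×90.0 = 4793, so |v_y| = 69.23 m/s.
Impact speed = √(v_x² + v_y²) = √(3121 + 4793) = 89.0 m/s.

89.0 m/s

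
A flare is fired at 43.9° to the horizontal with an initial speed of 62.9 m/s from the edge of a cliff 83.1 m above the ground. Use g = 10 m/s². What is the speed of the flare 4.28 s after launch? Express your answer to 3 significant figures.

v_x = 62.9 cos 43.9° = 45.32 m/s (constant).
v_y(t) = 62.9 sin 43.9° − g t = 43.61 − 10 × 4.28 = 0.8100 m/s.
Speed = √(v_x² + v_y²) = √(2054 + 0.6561) = 45.3 m/s.

45.3 m/s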